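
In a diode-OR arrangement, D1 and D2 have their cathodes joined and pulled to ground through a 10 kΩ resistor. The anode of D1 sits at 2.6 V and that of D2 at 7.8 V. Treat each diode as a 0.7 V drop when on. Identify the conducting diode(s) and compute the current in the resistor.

Only D2 conducts; I_R ≈ 0.71 mA

Assume both conduct. Then node N would need to be at both 2.6−0.7 = 1.9 V and 7.8−0.7 = 7.1 V, which is impossible.
Assume only D2 conducts: V_N = 7.8 − 0.7 = 7.1 V, so I_R = 7.1/10 = 0.71 mA.
Check D1: its anode-to-cathode voltage is 2.6 − 7.1 = -4.5 V < 0.7 V, so it is off. The assumption is consistent.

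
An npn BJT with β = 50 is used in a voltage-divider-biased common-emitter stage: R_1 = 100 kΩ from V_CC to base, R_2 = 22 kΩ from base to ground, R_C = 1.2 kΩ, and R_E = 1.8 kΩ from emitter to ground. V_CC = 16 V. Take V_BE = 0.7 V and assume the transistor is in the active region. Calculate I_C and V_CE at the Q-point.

Thevenize the base divider: V_Th = V_CC·R_2/(R_1+R_2) = 16×22/122 = 2.89 V, R_Th = R_1‖R_2 = 18 kΩ.
Base-emitter loop: V_Th = I_B·R_Th + V_BE + (β+1)I_B·R_E, so I_B = (2.89 − 0.7) / (18 + 51×1.8) = 0.0199 mA.
I_C = β·I_B = 50×0.0199 = 0.995 mA, and I_E = (β+1)I_B = 1.01 mA.
V_CE = V_CC − I_C·R_C − I_E·R_E = 16 − 0.995×1.2 − 1.01×1.8 = 13 V.
V_CE = 13 V > 0.2 V confirms active-region operation.

I_C ≈ 0.99 mA, V_CE ≈ 13 V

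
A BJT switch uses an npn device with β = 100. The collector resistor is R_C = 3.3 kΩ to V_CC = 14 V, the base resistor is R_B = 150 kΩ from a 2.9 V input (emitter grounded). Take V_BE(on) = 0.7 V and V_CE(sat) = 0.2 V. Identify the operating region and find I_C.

Assume active. Base-emitter loop: I_B = (V_BB − V_BE)/R_B = (2.9 − 0.7)/150 = 0.0147 mA.
I_C = β·I_B = 100×0.0147 = 1.47 mA.
V_CE = V_CC − I_C·R_C = 14 − 1.47×3.3 = 9.16 V > V_CE(sat), so the active-region assumption holds.

active; I_C ≈ 1.5 mA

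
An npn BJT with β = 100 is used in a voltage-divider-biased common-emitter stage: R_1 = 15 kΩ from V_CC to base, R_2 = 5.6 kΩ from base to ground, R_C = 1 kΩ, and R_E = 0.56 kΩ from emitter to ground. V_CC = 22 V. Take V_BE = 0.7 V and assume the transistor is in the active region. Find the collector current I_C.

Thevenize the base divider: V_Th = V_CC·R_2/(R_1+R_2) = 22×5.6/20.6 = 5.98 V, R_Th = R_1‖R_2 = 4.08 kΩ.
Base-emitter loop: V_Th = I_B·R_Th + V_BE + (β+1)I_B·R_E, so I_B = (5.98 − 0.7) / (4.08 + 101×0.56) = 0.0871 mA.
I_C = β·I_B = 100×0.0871 = 8.71 mA, and I_E = (β+1)I_B = 8.8 mA.
V_CE = V_CC − I_C·R_C − I_E·R_E = 22 − 8.71×1 − 8.8×0.56 = 8.37 V.
V_CE = 8.37 V > 0.2 V confirms active-region operation.

I_C ≈ 8.7 mA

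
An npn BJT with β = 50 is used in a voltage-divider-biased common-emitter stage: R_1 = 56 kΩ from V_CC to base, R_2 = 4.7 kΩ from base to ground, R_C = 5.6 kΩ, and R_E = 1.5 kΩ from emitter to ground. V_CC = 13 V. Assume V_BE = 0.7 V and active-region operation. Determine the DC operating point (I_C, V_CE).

Thevenize the base divider: V_Th = V_CC·R_2/(R_1+R_2) = 13×4.7/60.7 = 1.01 V, R_Th = R_1‖R_2 = 4.34 kΩ.
Base-emitter loop: V_Th = I_B·R_Th + V_BE + (β+1)I_B·R_E, so I_B = (1.01 − 0.7) / (4.34 + 51×1.5) = 0.00379 mA.
I_C = β·I_B = 50×0.00379 = 0.19 mA, and I_E = (β+1)I_B = 0.193 mA.
V_CE = V_CC − I_C·R_C − I_E·R_E = 13 − 0.19×5.6 − 0.193×1.5 = 11.6 V.
V_CE = 11.6 V > 0.2 V confirms active-region operation.

I_C ≈ 0.19 mA, V_CE ≈ 12 V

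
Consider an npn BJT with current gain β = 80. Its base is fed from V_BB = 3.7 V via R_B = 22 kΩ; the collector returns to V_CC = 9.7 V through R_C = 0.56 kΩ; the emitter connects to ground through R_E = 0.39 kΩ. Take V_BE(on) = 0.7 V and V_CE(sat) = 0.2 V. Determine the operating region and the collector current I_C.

Assume active. Base-emitter loop: I_B = (V_BB − V_BE)/(R_B + (β+1)R_E) = (3.7 − 0.7)/(22 + 81×0.39) = 0.056 mA.
I_C = β·I_B = 80×0.056 = 4.48 mA.
V_CE = V_CC − I_C·R_C − I_E·R_E = 9.7 − 4.48×0.56 − 4.53×0.39 = 5.42 V > V_CE(sat), so the active-region assumption holds.

active; I_C ≈ 4.5 mA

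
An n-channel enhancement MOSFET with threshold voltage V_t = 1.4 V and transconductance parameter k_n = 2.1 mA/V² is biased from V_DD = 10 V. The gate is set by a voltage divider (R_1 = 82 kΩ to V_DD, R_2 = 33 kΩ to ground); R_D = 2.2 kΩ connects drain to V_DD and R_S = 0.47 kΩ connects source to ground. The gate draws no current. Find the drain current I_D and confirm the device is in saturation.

V_G = V_DD·R_2/(R_1+R_2) = 10×33/115 = 2.87 V.
Assume saturation: I_D = (k_n/2)(V_GS − V_t)² with V_GS = V_G − I_D·R_S = 2.87 − 0.47·I_D.
Substituting gives 0.232·I_D² − 2.45·I_D + 2.27 = 0, with roots I_D = 1.02 or 9.54 mA.
The root I_D = 9.54 mA gives V_GS = -1.61 V ≤ V_t, so take I_D = 1.02 mA.
Then V_GS = 2.39 V and V_DS = V_DD − I_D(R_D+R_S) = 10 − 1.02×2.67 = 7.26 V.
Saturation requires V_DS ≥ V_GS − V_t = 0.988 V; 7.26 ≥ 0.988 ✓.

I_D ≈ 1 mA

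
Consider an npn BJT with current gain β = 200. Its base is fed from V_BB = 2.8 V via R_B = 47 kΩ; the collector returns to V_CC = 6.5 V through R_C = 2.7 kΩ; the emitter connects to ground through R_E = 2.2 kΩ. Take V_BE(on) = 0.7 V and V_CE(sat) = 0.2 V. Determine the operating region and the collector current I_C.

Assume active. Base-emitter loop: I_B = (V_BB − V_BE)/(R_B + (β+1)R_E) = (2.8 − 0.7)/(47 + 201×2.2) = 0.00429 mA.
I_C = β·I_B = 200×0.00429 = 0.859 mA.
V_CE = V_CC − I_C·R_C − I_E·R_E = 6.5 − 0.859×2.7 − 0.863×2.2 = 2.28 V > V_CE(sat), so the active-region assumption holds.

active; I_C ≈ 0.86 mA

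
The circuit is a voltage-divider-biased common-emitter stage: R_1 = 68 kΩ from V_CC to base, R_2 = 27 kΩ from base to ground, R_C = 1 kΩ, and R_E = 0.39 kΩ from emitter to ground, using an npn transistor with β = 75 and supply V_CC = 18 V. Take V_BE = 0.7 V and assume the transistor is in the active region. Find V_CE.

V_CE ≈ 8.6 V

Thevenize the base divider: V_Th = V_CC·R_2/(R_1+R_2) = 18×27/95 = 5.12 V, R_Th = R_1‖R_2 = 19.3 kΩ.
Base-emitter loop: V_Th = I_B·R_Th + V_BE + (β+1)I_B·R_E, so I_B = (5.12 − 0.7) / (19.3 + 76×0.39) = 0.0902 mA.
I_C = β·I_B = 75×0.0902 = 6.76 mA, and I_E = (β+1)I_B = 6.85 mA.
V_CE = V_CC − I_C·R_C − I_E·R_E = 18 − 6.76×1 − 6.85×0.39 = 8.56 V.
V_CE = 8.56 V > 0.2 V confirms active-region operation.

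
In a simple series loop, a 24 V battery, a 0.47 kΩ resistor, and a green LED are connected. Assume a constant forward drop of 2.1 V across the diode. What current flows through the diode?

I ≈ 47 mA

KVL around the loop: 24 = V_D + I·R = 2.1 + I × 0.47 kΩ.
So I = (24 − 2.1) / 0.47 kΩ = 21.9 / 0.47 = 46.6 mA.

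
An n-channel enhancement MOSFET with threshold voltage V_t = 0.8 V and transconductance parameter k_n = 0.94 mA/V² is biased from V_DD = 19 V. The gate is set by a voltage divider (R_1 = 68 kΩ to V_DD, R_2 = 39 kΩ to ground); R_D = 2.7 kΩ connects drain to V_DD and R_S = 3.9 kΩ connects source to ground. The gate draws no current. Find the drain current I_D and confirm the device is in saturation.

V_G = V_DD·R_2/(R_1+R_2) = 19×39/107 = 6.93 V.
Assume saturation: I_D = (k_n/2)(V_GS − V_t)² with V_GS = V_G − I_D·R_S = 6.93 − 3.9·I_D.
Substituting gives 7.15·I_D² − 23.5·I_D + 17.6 = 0, with roots I_D = 1.17 or 2.11 mA.
The root I_D = 2.11 mA gives V_GS = -1.32 V ≤ V_t, so take I_D = 1.17 mA.
Then V_GS = 2.38 V and V_DS = V_DD − I_D(R_D+R_S) = 19 − 1.17×6.6 = 11.3 V.
Saturation requires V_DS ≥ V_GS − V_t = 1.58 V; 11.3 ≥ 1.58 ✓.

I_D ≈ 1.2 mA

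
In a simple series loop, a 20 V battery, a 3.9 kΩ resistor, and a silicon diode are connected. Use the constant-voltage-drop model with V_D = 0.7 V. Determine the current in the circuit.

I ≈ 4.9 mA

KVL around the loop: 20 = V_D + I·R = 0.7 + I × 3.9 kΩ.
So I = (20 − 0.7) / 3.9 kΩ = 19.3 / 3.9 = 4.95 mA.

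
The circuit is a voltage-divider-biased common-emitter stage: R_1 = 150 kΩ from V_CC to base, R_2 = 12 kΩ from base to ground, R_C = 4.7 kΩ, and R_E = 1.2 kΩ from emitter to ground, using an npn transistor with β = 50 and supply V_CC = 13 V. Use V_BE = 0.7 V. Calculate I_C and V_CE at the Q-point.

Thevenize the base divider: V_Th = V_CC·R_2/(R_1+R_2) = 13×12/162 = 0.963 V, R_Th = R_1‖R_2 = 11.1 kΩ.
Base-emitter loop: V_Th = I_B·R_Th + V_BE + (β+1)I_B·R_E, so I_B = (0.963 − 0.7) / (11.1 + 51×1.2) = 0.00364 mA.
I_C = β·I_B = 50×0.00364 = 0.182 mA, and I_E = (β+1)I_B = 0.185 mA.
V_CE = V_CC − I_C·R_C − I_E·R_E = 13 − 0.182×4.7 − 0.185×1.2 = 11.9 V.
V_CE = 11.9 V > 0.2 V confirms active-region operation.

I_C ≈ 0.18 mA, V_CE ≈ 12 V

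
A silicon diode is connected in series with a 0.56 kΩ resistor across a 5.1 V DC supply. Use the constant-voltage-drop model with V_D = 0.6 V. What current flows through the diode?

I ≈ 8 mA

KVL around the loop: 5.1 = V_D + I·R = 0.6 + I × 0.56 kΩ.
So I = (5.1 − 0.6) / 0.56 kΩ = 4.5 / 0.56 = 8.04 mA.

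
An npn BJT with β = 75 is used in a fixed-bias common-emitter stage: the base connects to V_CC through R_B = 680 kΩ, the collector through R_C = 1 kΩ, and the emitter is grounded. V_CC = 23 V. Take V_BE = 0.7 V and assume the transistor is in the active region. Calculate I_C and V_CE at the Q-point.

I_C ≈ 2.5 mA, V_CE ≈ 21 V

Base loop: V_CC = I_B·R_B + V_BE, so I_B = (23 − 0.7)/680 kΩ = 0.0328 mA.
In the active region I_C = β·I_B = 75 × 0.0328 = 2.46 mA.
Collector loop: V_CE = V_CC − I_C·R_C = 23 − 2.46×1 = 20.5 V.
Since V_CE = 20.5 V > V_CE(sat) ≈ 0.2 V, the transistor is in the active region as assumed.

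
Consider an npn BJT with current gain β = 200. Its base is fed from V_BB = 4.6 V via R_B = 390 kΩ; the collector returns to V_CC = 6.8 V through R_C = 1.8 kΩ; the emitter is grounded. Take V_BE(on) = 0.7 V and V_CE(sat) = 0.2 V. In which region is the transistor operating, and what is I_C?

active; I_C ≈ 2 mA

Assume active. Base-emitter loop: I_B = (V_BB − V_BE)/R_B = (4.6 − 0.7)/390 = 0.01 mA.
I_C = β·I_B = 200×0.01 = 2 mA.
V_CE = V_CC − I_C·R_C = 6.8 − 2×1.8 = 3.2 V > V_CE(sat), so the active-region assumption holds.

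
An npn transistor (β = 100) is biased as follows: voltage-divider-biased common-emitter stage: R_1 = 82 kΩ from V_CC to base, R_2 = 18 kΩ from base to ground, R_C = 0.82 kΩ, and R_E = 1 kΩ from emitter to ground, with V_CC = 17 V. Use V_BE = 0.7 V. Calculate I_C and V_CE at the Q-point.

I_C ≈ 2 mA, V_CE ≈ 13 V

Thevenize the base divider: V_Th = V_CC·R_2/(R_1+R_2) = 17×18/100 = 3.06 V, R_Th = R_1‖R_2 = 14.8 kΩ.
Base-emitter loop: V_Th = I_B·R_Th + V_BE + (β+1)I_B·R_E, so I_B = (3.06 − 0.7) / (14.8 + 101×1) = 0.0204 mA.
I_C = β·I_B = 100×0.0204 = 2.04 mA, and I_E = (β+1)I_B = 2.06 mA.
V_CE = V_CC − I_C·R_C − I_E·R_E = 17 − 2.04×0.82 − 2.06×1 = 13.3 V.
V_CE = 13.3 V > 0.2 V confirms active-region operation.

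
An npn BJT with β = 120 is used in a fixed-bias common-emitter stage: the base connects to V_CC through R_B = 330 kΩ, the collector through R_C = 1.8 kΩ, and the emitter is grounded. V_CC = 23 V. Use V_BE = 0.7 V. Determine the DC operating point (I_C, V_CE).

Base loop: V_CC = I_B·R_B + V_BE, so I_B = (23 − 0.7)/330 kΩ = 0.0676 mA.
In the active region I_C = β·I_B = 120 × 0.0676 = 8.11 mA.
Collector loop: V_CE = V_CC − I_C·R_C = 23 − 8.11×1.8 = 8.4 V.
Since V_CE = 8.4 V > V_CE(sat) ≈ 0.2 V, the transistor is in the active region as assumed.

I_C ≈ 8.1 mA, V_CE ≈ 8.4 V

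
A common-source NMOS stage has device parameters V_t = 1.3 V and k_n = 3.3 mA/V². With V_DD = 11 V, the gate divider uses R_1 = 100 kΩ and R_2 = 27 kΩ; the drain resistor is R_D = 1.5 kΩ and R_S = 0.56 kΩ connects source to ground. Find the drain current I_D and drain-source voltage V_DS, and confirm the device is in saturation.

I_D ≈ 0.7 mA, V_DS ≈ 9.6 V

V_G = V_DD·R_2/(R_1+R_2) = 11×27/127 = 2.34 V.
Assume saturation: I_D = (k_n/2)(V_GS − V_t)² with V_GS = V_G − I_D·R_S = 2.34 − 0.56·I_D.
Substituting gives 0.517·I_D² − 2.92·I_D + 1.78 = 0, with roots I_D = 0.695 or 4.95 mA.
The root I_D = 4.95 mA gives V_GS = -0.431 V ≤ V_t, so take I_D = 0.695 mA.
Then V_GS = 1.95 V and V_DS = V_DD − I_D(R_D+R_S) = 11 − 0.695×2.06 = 9.57 V.
Saturation requires V_DS ≥ V_GS − V_t = 0.649 V; 9.57 ≥ 0.649 ✓.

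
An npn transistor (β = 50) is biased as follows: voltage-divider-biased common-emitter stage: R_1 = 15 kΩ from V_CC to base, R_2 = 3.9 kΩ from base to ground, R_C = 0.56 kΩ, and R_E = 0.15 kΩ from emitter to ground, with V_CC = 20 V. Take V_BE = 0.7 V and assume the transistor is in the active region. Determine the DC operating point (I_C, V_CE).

I_C ≈ 16 mA, V_CE ≈ 8.6 V

Thevenize the base divider: V_Th = V_CC·R_2/(R_1+R_2) = 20×3.9/18.9 = 4.13 V, R_Th = R_1‖R_2 = 3.1 kΩ.
Base-emitter loop: V_Th = I_B·R_Th + V_BE + (β+1)I_B·R_E, so I_B = (4.13 − 0.7) / (3.1 + 51×0.15) = 0.319 mA.
I_C = β·I_B = 50×0.319 = 15.9 mA, and I_E = (β+1)I_B = 16.3 mA.
V_CE = V_CC − I_C·R_C − I_E·R_E = 20 − 15.9×0.56 − 16.3×0.15 = 8.63 V.
V_CE = 8.63 V > 0.2 V confirms active-region operation.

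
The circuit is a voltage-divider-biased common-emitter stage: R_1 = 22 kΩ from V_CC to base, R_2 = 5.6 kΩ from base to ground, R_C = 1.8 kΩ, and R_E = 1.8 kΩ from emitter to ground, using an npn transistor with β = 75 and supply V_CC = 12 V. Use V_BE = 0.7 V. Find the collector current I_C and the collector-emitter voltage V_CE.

I_C ≈ 0.92 mA, V_CE ≈ 8.7 V

Thevenize the base divider: V_Th = V_CC·R_2/(R_1+R_2) = 12×5.6/27.6 = 2.43 V, R_Th = R_1‖R_2 = 4.46 kΩ.
Base-emitter loop: V_Th = I_B·R_Th + V_BE + (β+1)I_B·R_E, so I_B = (2.43 − 0.7) / (4.46 + 76×1.8) = 0.0123 mA.
I_C = β·I_B = 75×0.0123 = 0.921 mA, and I_E = (β+1)I_B = 0.933 mA.
V_CE = V_CC − I_C·R_C − I_E·R_E = 12 − 0.921×1.8 − 0.933×1.8 = 8.66 V.
V_CE = 8.66 V > 0.2 V confirms active-region operation.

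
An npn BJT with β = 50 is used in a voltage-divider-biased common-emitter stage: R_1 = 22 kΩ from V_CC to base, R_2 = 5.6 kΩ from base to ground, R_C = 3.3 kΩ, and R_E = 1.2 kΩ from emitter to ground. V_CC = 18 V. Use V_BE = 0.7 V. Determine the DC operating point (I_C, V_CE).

I_C ≈ 2.2 mA, V_CE ≈ 7.8 V

Thevenize the base divider: V_Th = V_CC·R_2/(R_1+R_2) = 18×5.6/27.6 = 3.65 V, R_Th = R_1‖R_2 = 4.46 kΩ.
Base-emitter loop: V_Th = I_B·R_Th + V_BE + (β+1)I_B·R_E, so I_B = (3.65 − 0.7) / (4.46 + 51×1.2) = 0.045 mA.
I_C = β·I_B = 50×0.045 = 2.25 mA, and I_E = (β+1)I_B = 2.29 mA.
V_CE = V_CC − I_C·R_C − I_E·R_E = 18 − 2.25×3.3 − 2.29×1.2 = 7.83 V.
V_CE = 7.83 V > 0.2 V confirms active-region operation.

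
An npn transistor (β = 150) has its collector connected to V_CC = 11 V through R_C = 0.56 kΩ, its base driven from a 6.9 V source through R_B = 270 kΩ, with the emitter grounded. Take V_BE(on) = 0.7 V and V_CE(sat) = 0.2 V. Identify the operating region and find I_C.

active; I_C ≈ 3.4 mA

Assume active. Base-emitter loop: I_B = (V_BB − V_BE)/R_B = (6.9 − 0.7)/270 = 0.023 mA.
I_C = β·I_B = 150×0.023 = 3.44 mA.
V_CE = V_CC − I_C·R_C = 11 − 3.44×0.56 = 9.07 V > V_CE(sat), so the active-region assumption holds.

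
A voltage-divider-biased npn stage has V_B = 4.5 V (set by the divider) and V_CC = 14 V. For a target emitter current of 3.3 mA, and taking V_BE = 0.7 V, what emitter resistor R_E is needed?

V_E = V_B − V_BE = 4.5 − 0.7 = 3.8 V.
R_E = V_E / I_E = 3.8 / 3.3 = 1.15 kΩ.

R_E ≈ 1.2 kΩ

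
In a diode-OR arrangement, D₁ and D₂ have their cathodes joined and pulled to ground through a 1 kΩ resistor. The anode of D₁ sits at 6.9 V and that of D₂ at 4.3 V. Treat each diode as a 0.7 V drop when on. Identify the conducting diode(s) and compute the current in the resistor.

Only D₁ conducts; I_R ≈ 6.2 mA

Assume both conduct. Then node N would need to be at both 6.9−0.7 = 6.2 V and 4.3−0.7 = 3.6 V, which is impossible.
Assume only D₁ conducts: V_N = 6.9 − 0.7 = 6.2 V, so I_R = 6.2/1 = 6.2 mA.
Check D₂: its anode-to-cathode voltage is 4.3 − 6.2 = -1.9 V < 0.7 V, so it is off. The assumption is consistent.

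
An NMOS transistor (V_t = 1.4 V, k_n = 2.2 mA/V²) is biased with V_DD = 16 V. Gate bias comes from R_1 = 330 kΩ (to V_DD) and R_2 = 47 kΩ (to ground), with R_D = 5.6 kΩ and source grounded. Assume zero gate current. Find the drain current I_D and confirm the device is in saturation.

I_D ≈ 0.39 mA

V_G = V_DD·R_2/(R_1+R_2) = 16×47/377 = 1.99 V. With the source grounded, V_GS = V_G = 1.99 V.
Assume saturation: I_D = (k_n/2)(V_GS − V_t)² = (2.2/2)×(1.99 − 1.4)² = 1.1×0.595² = 0.389 mA.
V_DS = V_DD − I_D·R_D = 16 − 0.389×5.6 = 13.8 V.
Saturation requires V_DS ≥ V_GS − V_t = 0.595 V; 13.8 ≥ 0.595 ✓.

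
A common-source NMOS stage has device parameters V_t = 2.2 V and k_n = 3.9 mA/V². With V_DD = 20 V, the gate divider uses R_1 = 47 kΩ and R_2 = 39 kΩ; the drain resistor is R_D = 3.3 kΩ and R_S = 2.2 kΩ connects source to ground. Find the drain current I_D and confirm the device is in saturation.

V_G = V_DD·R_2/(R_1+R_2) = 20×39/86 = 9.07 V.
Assume saturation: I_D = (k_n/2)(V_GS − V_t)² with V_GS = V_G − I_D·R_S = 9.07 − 2.2·I_D.
Substituting gives 9.44·I_D² − 59.9·I_D + 92 = 0, with roots I_D = 2.6 or 3.75 mA.
The root I_D = 3.75 mA gives V_GS = 0.813 V ≤ V_t, so take I_D = 2.6 mA.
Then V_GS = 3.35 V and V_DS = V_DD − I_D(R_D+R_S) = 20 − 2.6×5.5 = 5.71 V.
Saturation requires V_DS ≥ V_GS − V_t = 1.15 V; 5.71 ≥ 1.15 ✓.

I_D ≈ 2.6 mA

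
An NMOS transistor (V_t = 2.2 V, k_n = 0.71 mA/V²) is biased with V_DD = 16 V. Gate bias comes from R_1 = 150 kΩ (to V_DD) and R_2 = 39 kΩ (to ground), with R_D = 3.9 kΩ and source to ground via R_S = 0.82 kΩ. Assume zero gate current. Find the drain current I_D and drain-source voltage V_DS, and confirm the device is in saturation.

I_D ≈ 0.27 mA, V_DS ≈ 15 V

V_G = V_DD·R_2/(R_1+R_2) = 16×39/189 = 3.3 V.
Assume saturation: I_D = (k_n/2)(V_GS − V_t)² with V_GS = V_G − I_D·R_S = 3.3 − 0.82·I_D.
Substituting gives 0.239·I_D² − 1.64·I_D + 0.431 = 0, with roots I_D = 0.273 or 6.6 mA.
The root I_D = 6.6 mA gives V_GS = -2.11 V ≤ V_t, so take I_D = 0.273 mA.
Then V_GS = 3.08 V and V_DS = V_DD − I_D(R_D+R_S) = 16 − 0.273×4.72 = 14.7 V.
Saturation requires V_DS ≥ V_GS − V_t = 0.877 V; 14.7 ≥ 0.877 ✓.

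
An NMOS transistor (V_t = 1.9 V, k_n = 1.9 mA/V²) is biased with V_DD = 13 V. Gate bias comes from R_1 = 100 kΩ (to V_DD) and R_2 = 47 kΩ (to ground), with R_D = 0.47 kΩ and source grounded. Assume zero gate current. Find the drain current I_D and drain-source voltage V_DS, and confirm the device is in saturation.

V_G = V_DD·R_2/(R_1+R_2) = 13×47/147 = 4.16 V. With the source grounded, V_GS = V_G = 4.16 V.
Assume saturation: I_D = (k_n/2)(V_GS − V_t)² = (1.9/2)×(4.16 − 1.9)² = 0.95×2.26² = 4.84 mA.
V_DS = V_DD − I_D·R_D = 13 − 4.84×0.47 = 10.7 V.
Saturation requires V_DS ≥ V_GS − V_t = 2.26 V; 10.7 ≥ 2.26 ✓.

I_D ≈ 4.8 mA, V_DS ≈ 11 V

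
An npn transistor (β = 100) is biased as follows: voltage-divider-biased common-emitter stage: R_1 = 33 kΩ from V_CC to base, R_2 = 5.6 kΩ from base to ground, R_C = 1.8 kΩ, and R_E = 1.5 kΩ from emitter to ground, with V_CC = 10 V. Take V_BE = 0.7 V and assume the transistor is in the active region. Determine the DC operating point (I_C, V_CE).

Thevenize the base divider: V_Th = V_CC·R_2/(R_1+R_2) = 10×5.6/38.6 = 1.45 V, R_Th = R_1‖R_2 = 4.79 kΩ.
Base-emitter loop: V_Th = I_B·R_Th + V_BE + (β+1)I_B·R_E, so I_B = (1.45 − 0.7) / (4.79 + 101×1.5) = 0.0048 mA.
I_C = β·I_B = 100×0.0048 = 0.48 mA, and I_E = (β+1)I_B = 0.485 mA.
V_CE = V_CC − I_C·R_C − I_E·R_E = 10 − 0.48×1.8 − 0.485×1.5 = 8.41 V.
V_CE = 8.41 V > 0.2 V confirms active-region operation.

I_C ≈ 0.48 mA, V_CE ≈ 8.4 V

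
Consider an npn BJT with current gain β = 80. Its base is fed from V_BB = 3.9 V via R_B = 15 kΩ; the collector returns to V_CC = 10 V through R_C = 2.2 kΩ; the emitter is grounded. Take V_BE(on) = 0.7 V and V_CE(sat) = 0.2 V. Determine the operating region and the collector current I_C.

saturation; I_C ≈ 4.5 mA

Assume active: I_B = (3.9 − 0.7)/15 = 0.213 mA, giving I_C = β·I_B = 17.1 mA.
But then V_CE = 10 − 17.1×2.2 = -27.5 V < V_CE(sat) = 0.2 V — impossible in the active region.
So the transistor is saturated. With V_CE = 0.2 V, I_C = (V_CC − 0.2)/R_C = 9.8/2.2 = 4.45 mA.
Check: β·I_B = 17.1 mA > I_C = 4.45 mA, confirming saturation.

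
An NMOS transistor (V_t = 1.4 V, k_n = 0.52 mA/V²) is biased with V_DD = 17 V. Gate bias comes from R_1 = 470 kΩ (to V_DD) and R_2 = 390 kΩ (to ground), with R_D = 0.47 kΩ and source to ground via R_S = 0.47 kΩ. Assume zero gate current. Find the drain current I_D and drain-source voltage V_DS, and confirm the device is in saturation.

I_D ≈ 4.5 mA, V_DS ≈ 13 V

V_G = V_DD·R_2/(R_1+R_2) = 17×390/860 = 7.71 V.
Assume saturation: I_D = (k_n/2)(V_GS − V_t)² with V_GS = V_G − I_D·R_S = 7.71 − 0.47·I_D.
Substituting gives 0.0574·I_D² − 2.54·I_D + 10.3 = 0, with roots I_D = 4.54 or 39.7 mA.
The root I_D = 39.7 mA gives V_GS = -11 V ≤ V_t, so take I_D = 4.54 mA.
Then V_GS = 5.58 V and V_DS = V_DD − I_D(R_D+R_S) = 17 − 4.54×0.94 = 12.7 V.
Saturation requires V_DS ≥ V_GS − V_t = 4.18 V; 12.7 ≥ 4.18 ✓.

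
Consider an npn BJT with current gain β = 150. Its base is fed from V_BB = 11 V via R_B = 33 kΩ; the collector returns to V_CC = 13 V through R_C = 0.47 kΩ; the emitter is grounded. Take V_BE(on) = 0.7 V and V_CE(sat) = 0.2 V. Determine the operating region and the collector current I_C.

Assume active: I_B = (11 − 0.7)/33 = 0.312 mA, giving I_C = β·I_B = 46.8 mA.
But then V_CE = 13 − 46.8×0.47 = -9 V < V_CE(sat) = 0.2 V — impossible in the active region.
So the transistor is saturated. With V_CE = 0.2 V, I_C = (V_CC − 0.2)/R_C = 12.8/0.47 = 27.2 mA.
Check: β·I_B = 46.8 mA > I_C = 27.2 mA, confirming saturation.

saturation; I_C ≈ 27 mA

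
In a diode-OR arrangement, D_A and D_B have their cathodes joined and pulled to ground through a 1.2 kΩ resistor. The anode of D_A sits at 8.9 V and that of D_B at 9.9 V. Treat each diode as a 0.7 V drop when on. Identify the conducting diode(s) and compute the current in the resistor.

Assume both conduct. Then node N would need to be at both 8.9−0.7 = 8.2 V and 9.9−0.7 = 9.2 V, which is impossible.
Assume only D_B conducts: V_N = 9.9 − 0.7 = 9.2 V, so I_R = 9.2/1.2 = 7.67 mA.
Check D_A: its anode-to-cathode voltage is 8.9 − 9.2 = -0.3 V < 0.7 V, so it is off. The assumption is consistent.

Only D_B conducts; I_R ≈ 7.7 mA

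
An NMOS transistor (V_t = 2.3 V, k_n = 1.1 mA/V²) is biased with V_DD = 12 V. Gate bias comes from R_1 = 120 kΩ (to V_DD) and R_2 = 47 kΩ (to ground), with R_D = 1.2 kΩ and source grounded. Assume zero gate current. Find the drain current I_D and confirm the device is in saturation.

V_G = V_DD·R_2/(R_1+R_2) = 12×47/167 = 3.38 V. With the source grounded, V_GS = V_G = 3.38 V.
Assume saturation: I_D = (k_n/2)(V_GS − V_t)² = (1.1/2)×(3.38 − 2.3)² = 0.55×1.08² = 0.638 mA.
V_DS = V_DD − I_D·R_D = 12 − 0.638×1.2 = 11.2 V.
Saturation requires V_DS ≥ V_GS − V_t = 1.08 V; 11.2 ≥ 1.08 ✓.

I_D ≈ 0.64 mA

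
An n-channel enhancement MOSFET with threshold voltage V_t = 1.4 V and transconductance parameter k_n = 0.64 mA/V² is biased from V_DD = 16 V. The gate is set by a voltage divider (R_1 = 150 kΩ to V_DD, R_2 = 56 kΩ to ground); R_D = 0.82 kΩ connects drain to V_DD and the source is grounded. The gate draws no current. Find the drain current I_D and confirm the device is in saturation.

I_D ≈ 2.8 mA

V_G = V_DD·R_2/(R_1+R_2) = 16×56/206 = 4.35 V. With the source grounded, V_GS = V_G = 4.35 V.
Assume saturation: I_D = (k_n/2)(V_GS − V_t)² = (0.64/2)×(4.35 − 1.4)² = 0.32×2.95² = 2.78 mA.
V_DS = V_DD − I_D·R_D = 16 − 2.78×0.82 = 13.7 V.
Saturation requires V_DS ≥ V_GS − V_t = 2.95 V; 13.7 ≥ 2.95 ✓.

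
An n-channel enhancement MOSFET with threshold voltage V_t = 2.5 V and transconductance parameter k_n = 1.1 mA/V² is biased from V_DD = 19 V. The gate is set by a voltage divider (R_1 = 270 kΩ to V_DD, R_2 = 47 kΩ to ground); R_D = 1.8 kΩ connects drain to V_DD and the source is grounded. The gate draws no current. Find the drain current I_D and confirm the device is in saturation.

I_D ≈ 0.055 mA

V_G = V_DD·R_2/(R_1+R_2) = 19×47/317 = 2.82 V. With the source grounded, V_GS = V_G = 2.82 V.
Assume saturation: I_D = (k_n/2)(V_GS − V_t)² = (1.1/2)×(2.82 − 2.5)² = 0.55×0.317² = 0.0553 mA.
V_DS = V_DD − I_D·R_D = 19 − 0.0553×1.8 = 18.9 V.
Saturation requires V_DS ≥ V_GS − V_t = 0.317 V; 18.9 ≥ 0.317 ✓.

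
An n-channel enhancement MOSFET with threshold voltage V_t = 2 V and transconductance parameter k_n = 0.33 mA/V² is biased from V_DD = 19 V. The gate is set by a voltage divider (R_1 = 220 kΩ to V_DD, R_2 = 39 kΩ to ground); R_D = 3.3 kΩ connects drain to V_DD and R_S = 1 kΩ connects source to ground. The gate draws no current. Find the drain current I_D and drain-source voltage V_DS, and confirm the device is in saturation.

V_G = V_DD·R_2/(R_1+R_2) = 19×39/259 = 2.86 V.
Assume saturation: I_D = (k_n/2)(V_GS − V_t)² with V_GS = V_G − I_D·R_S = 2.86 − 1·I_D.
Substituting gives 0.165·I_D² − 1.28·I_D + 0.122 = 0, with roots I_D = 0.0964 or 7.69 mA.
The root I_D = 7.69 mA gives V_GS = -4.83 V ≤ V_t, so take I_D = 0.0964 mA.
Then V_GS = 2.76 V and V_DS = V_DD − I_D(R_D+R_S) = 19 − 0.0964×4.3 = 18.6 V.
Saturation requires V_DS ≥ V_GS − V_t = 0.765 V; 18.6 ≥ 0.765 ✓.

I_D ≈ 0.096 mA, V_DS ≈ 19 V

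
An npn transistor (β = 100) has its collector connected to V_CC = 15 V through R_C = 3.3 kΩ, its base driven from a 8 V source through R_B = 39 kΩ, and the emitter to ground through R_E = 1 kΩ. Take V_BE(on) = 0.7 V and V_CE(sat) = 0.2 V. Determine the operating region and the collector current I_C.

Assume active: I_B = (8 − 0.7)/(39 + 101×1) = 0.0521 mA, I_C = β·I_B = 5.21 mA.
Then V_CE = 15 − 5.21×3.3 − 5.27×1 = -7.47 V < 0.2 V — the active assumption fails.
Re-solve with V_CE = 0.2 V. KCL at the emitter: V_E/R_E = (V_BB−0.7−V_E)/R_B + (V_CC−0.2−V_E)/R_C, giving V_E = 3.52 V.
I_C = (V_CC − 0.2 − V_E)/R_C = (14.8 − 3.52)/3.3 = 3.42 mA.
Check: I_B = (7.3 − 3.52)/39 = 0.097 mA, and β·I_B = 9.7 mA > I_C, confirming saturation.

saturation; I_C ≈ 3.4 mA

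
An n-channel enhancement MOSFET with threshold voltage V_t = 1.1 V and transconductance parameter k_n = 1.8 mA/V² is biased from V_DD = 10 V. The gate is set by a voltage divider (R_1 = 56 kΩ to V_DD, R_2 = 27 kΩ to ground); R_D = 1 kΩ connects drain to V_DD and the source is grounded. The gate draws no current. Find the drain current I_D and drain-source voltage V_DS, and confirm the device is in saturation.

I_D ≈ 4.2 mA, V_DS ≈ 5.8 V

V_G = V_DD·R_2/(R_1+R_2) = 10×27/83 = 3.25 V. With the source grounded, V_GS = V_G = 3.25 V.
Assume saturation: I_D = (k_n/2)(V_GS − V_t)² = (1.8/2)×(3.25 − 1.1)² = 0.9×2.15² = 4.17 mA.
V_DS = V_DD − I_D·R_D = 10 − 4.17×1 = 5.83 V.
Saturation requires V_DS ≥ V_GS − V_t = 2.15 V; 5.83 ≥ 2.15 ✓.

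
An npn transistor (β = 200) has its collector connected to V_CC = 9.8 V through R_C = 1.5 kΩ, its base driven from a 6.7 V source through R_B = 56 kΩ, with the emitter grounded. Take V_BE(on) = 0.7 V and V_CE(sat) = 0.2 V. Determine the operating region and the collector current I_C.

Assume active: I_B = (6.7 − 0.7)/56 = 0.107 mA, giving I_C = β·I_B = 21.4 mA.
But then V_CE = 9.8 − 21.4×1.5 = -22.3 V < V_CE(sat) = 0.2 V — impossible in the active region.
So the transistor is saturated. With V_CE = 0.2 V, I_C = (V_CC − 0.2)/R_C = 9.6/1.5 = 6.4 mA.
Check: β·I_B = 21.4 mA > I_C = 6.4 mA, confirming saturation.

saturation; I_C ≈ 6.4 mA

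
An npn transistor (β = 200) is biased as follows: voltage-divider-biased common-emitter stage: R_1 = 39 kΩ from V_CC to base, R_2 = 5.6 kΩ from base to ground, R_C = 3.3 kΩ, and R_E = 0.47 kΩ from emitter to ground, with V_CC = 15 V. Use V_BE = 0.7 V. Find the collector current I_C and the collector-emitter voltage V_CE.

I_C ≈ 2.4 mA, V_CE ≈ 6 V

Thevenize the base divider: V_Th = V_CC·R_2/(R_1+R_2) = 15×5.6/44.6 = 1.88 V, R_Th = R_1‖R_2 = 4.9 kΩ.
Base-emitter loop: V_Th = I_B·R_Th + V_BE + (β+1)I_B·R_E, so I_B = (1.88 − 0.7) / (4.9 + 201×0.47) = 0.0119 mA.
I_C = β·I_B = 200×0.0119 = 2.38 mA, and I_E = (β+1)I_B = 2.39 mA.
V_CE = V_CC − I_C·R_C − I_E·R_E = 15 − 2.38×3.3 − 2.39×0.47 = 6.01 V.
V_CE = 6.01 V > 0.2 V confirms active-region operation.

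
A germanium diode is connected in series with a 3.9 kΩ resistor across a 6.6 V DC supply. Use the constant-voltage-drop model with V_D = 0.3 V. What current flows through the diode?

KVL around the loop: 6.6 = V_D + I·R = 0.3 + I × 3.9 kΩ.
So I = (6.6 − 0.3) / 3.9 kΩ = 6.3 / 3.9 = 1.62 mA.

I ≈ 1.6 mA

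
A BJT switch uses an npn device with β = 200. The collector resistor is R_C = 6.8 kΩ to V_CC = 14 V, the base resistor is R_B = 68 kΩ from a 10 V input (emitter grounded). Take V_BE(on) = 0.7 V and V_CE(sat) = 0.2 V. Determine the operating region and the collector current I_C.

Assume active: I_B = (10 − 0.7)/68 = 0.137 mA, giving I_C = β·I_B = 27.4 mA.
But then V_CE = 14 − 27.4×6.8 = -172 V < V_CE(sat) = 0.2 V — impossible in the active region.
So the transistor is saturated. With V_CE = 0.2 V, I_C = (V_CC − 0.2)/R_C = 13.8/6.8 = 2.03 mA.
Check: β·I_B = 27.4 mA > I_C = 2.03 mA, confirming saturation.

saturation; I_C ≈ 2 mA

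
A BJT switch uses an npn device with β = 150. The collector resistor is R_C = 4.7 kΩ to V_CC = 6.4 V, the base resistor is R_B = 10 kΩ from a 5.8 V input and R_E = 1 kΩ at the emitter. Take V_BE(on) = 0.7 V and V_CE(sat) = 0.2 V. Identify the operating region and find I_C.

Assume active: I_B = (5.8 − 0.7)/(10 + 151×1) = 0.0317 mA, I_C = β·I_B = 4.75 mA.
Then V_CE = 6.4 − 4.75×4.7 − 4.78×1 = -20.7 V < 0.2 V — the active assumption fails.
Re-solve with V_CE = 0.2 V. KCL at the emitter: V_E/R_E = (V_BB−0.7−V_E)/R_B + (V_CC−0.2−V_E)/R_C, giving V_E = 1.39 V.
I_C = (V_CC − 0.2 − V_E)/R_C = (6.2 − 1.39)/4.7 = 1.02 mA.
Check: I_B = (5.1 − 1.39)/10 = 0.371 mA, and β·I_B = 55.6 mA > I_C, confirming saturation.

saturation; I_C ≈ 1 mA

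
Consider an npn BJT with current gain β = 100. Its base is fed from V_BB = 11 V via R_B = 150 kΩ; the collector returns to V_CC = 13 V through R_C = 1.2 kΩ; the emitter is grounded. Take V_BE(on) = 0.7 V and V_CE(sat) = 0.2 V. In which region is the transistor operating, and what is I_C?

active; I_C ≈ 6.9 mA

Assume active. Base-emitter loop: I_B = (V_BB − V_BE)/R_B = (11 − 0.7)/150 = 0.0687 mA.
I_C = β·I_B = 100×0.0687 = 6.87 mA.
V_CE = V_CC − I_C·R_C = 13 − 6.87×1.2 = 4.76 V > V_CE(sat), so the active-region assumption holds.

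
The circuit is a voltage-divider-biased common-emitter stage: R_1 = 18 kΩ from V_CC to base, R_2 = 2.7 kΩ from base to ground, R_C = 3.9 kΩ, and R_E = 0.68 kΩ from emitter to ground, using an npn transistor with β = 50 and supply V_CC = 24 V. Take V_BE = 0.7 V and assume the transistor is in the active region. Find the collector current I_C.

I_C ≈ 3.3 mA

Thevenize the base divider: V_Th = V_CC·R_2/(R_1+R_2) = 24×2.7/20.7 = 3.13 V, R_Th = R_1‖R_2 = 2.35 kΩ.
Base-emitter loop: V_Th = I_B·R_Th + V_BE + (β+1)I_B·R_E, so I_B = (3.13 − 0.7) / (2.35 + 51×0.68) = 0.0656 mA.
I_C = β·I_B = 50×0.0656 = 3.28 mA, and I_E = (β+1)I_B = 3.35 mA.
V_CE = V_CC − I_C·R_C − I_E·R_E = 24 − 3.28×3.9 − 3.35×0.68 = 8.92 V.
V_CE = 8.92 V > 0.2 V confirms active-region operation.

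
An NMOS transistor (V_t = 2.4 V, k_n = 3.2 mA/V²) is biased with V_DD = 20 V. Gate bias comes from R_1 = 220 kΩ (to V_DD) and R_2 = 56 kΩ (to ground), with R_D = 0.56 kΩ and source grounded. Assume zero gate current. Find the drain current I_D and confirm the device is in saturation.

I_D ≈ 4.4 mA

V_G = V_DD·R_2/(R_1+R_2) = 20×56/276 = 4.06 V. With the source grounded, V_GS = V_G = 4.06 V.
Assume saturation: I_D = (k_n/2)(V_GS − V_t)² = (3.2/2)×(4.06 − 2.4)² = 1.6×1.66² = 4.4 mA.
V_DS = V_DD − I_D·R_D = 20 − 4.4×0.56 = 17.5 V.
Saturation requires V_DS ≥ V_GS − V_t = 1.66 V; 17.5 ≥ 1.66 ✓.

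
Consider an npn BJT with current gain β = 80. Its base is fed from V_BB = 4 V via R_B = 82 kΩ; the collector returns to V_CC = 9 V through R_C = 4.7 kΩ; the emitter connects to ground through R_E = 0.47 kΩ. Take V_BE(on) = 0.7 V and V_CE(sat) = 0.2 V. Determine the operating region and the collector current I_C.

saturation; I_C ≈ 1.7 mA

Assume active: I_B = (4 − 0.7)/(82 + 81×0.47) = 0.0275 mA, I_C = β·I_B = 2.2 mA.
Then V_CE = 9 − 2.2×4.7 − 2.23×0.47 = -2.38 V < 0.2 V — the active assumption fails.
Re-solve with V_CE = 0.2 V. KCL at the emitter: V_E/R_E = (V_BB−0.7−V_E)/R_B + (V_CC−0.2−V_E)/R_C, giving V_E = 0.813 V.
I_C = (V_CC − 0.2 − V_E)/R_C = (8.8 − 0.813)/4.7 = 1.7 mA.
Check: I_B = (3.3 − 0.813)/82 = 0.0303 mA, and β·I_B = 2.43 mA > I_C, confirming saturation.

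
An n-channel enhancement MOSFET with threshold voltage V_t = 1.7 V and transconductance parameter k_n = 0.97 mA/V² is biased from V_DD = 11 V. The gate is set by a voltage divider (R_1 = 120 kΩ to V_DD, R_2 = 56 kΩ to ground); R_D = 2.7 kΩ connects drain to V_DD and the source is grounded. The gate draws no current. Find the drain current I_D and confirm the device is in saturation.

I_D ≈ 1.6 mA

V_G = V_DD·R_2/(R_1+R_2) = 11×56/176 = 3.5 V. With the source grounded, V_GS = V_G = 3.5 V.
Assume saturation: I_D = (k_n/2)(V_GS − V_t)² = (0.97/2)×(3.5 − 1.7)² = 0.485×1.8² = 1.57 mA.
V_DS = V_DD − I_D·R_D = 11 − 1.57×2.7 = 6.76 V.
Saturation requires V_DS ≥ V_GS − V_t = 1.8 V; 6.76 ≥ 1.8 ✓.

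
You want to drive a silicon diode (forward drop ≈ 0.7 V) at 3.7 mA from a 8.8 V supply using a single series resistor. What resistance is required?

R ≈ 2.2 kΩ

The resistor drops V_S − V_D = 8.8 − 0.7 = 8.1 V at 3.7 mA.
R = 8.1 V / 3.7 mA = 2.19 kΩ.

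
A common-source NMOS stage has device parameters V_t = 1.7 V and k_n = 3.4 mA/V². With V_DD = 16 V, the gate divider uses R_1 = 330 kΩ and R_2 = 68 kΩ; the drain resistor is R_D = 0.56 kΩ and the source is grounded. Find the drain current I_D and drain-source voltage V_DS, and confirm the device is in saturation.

I_D ≈ 1.8 mA, V_DS ≈ 15 V

V_G = V_DD·R_2/(R_1+R_2) = 16×68/398 = 2.73 V. With the source grounded, V_GS = V_G = 2.73 V.
Assume saturation: I_D = (k_n/2)(V_GS − V_t)² = (3.4/2)×(2.73 − 1.7)² = 1.7×1.03² = 1.82 mA.
V_DS = V_DD − I_D·R_D = 16 − 1.82×0.56 = 15 V.
Saturation requires V_DS ≥ V_GS − V_t = 1.03 V; 15 ≥ 1.03 ✓.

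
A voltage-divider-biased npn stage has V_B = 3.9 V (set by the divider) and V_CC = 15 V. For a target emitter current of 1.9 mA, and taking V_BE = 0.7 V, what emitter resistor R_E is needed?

R_E ≈ 1.7 kΩ

V_E = V_B − V_BE = 3.9 − 0.7 = 3.2 V.
R_E = V_E / I_E = 3.2 / 1.9 = 1.68 kΩ.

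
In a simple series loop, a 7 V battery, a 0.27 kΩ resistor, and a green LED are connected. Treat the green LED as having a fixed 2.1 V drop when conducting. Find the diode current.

I ≈ 18 mA

KVL around the loop: 7 = V_D + I·R = 2.1 + I × 0.27 kΩ.
So I = (7 − 2.1) / 0.27 kΩ = 4.9 / 0.27 = 18.1 mA.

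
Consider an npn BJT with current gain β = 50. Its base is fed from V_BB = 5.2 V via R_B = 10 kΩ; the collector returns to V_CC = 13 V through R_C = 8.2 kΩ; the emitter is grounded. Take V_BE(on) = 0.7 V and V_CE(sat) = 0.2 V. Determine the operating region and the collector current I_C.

Assume active: I_B = (5.2 − 0.7)/10 = 0.45 mA, giving I_C = β·I_B = 22.5 mA.
But then V_CE = 13 − 22.5×8.2 = -171 V < V_CE(sat) = 0.2 V — impossible in the active region.
So the transistor is saturated. With V_CE = 0.2 V, I_C = (V_CC − 0.2)/R_C = 12.8/8.2 = 1.56 mA.
Check: β·I_B = 22.5 mA > I_C = 1.56 mA, confirming saturation.

saturation; I_C ≈ 1.6 mA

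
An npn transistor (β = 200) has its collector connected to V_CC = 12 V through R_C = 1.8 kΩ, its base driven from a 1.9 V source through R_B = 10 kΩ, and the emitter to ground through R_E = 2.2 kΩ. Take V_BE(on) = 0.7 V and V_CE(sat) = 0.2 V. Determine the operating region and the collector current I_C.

active; I_C ≈ 0.53 mA

Assume active. Base-emitter loop: I_B = (V_BB − V_BE)/(R_B + (β+1)R_E) = (1.9 − 0.7)/(10 + 201×2.2) = 0.00265 mA.
I_C = β·I_B = 200×0.00265 = 0.531 mA.
V_CE = V_CC − I_C·R_C − I_E·R_E = 12 − 0.531×1.8 − 0.533×2.2 = 9.87 V > V_CE(sat), so the active-region assumption holds.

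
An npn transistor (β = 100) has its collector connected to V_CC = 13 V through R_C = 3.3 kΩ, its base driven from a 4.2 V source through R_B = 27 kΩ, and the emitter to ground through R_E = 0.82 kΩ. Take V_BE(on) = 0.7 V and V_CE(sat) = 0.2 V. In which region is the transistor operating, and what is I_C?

Assume active: I_B = (4.2 − 0.7)/(27 + 101×0.82) = 0.0319 mA, I_C = β·I_B = 3.19 mA.
Then V_CE = 13 − 3.19×3.3 − 3.22×0.82 = -0.157 V < 0.2 V — the active assumption fails.
Re-solve with V_CE = 0.2 V. KCL at the emitter: V_E/R_E = (V_BB−0.7−V_E)/R_B + (V_CC−0.2−V_E)/R_C, giving V_E = 2.57 V.
I_C = (V_CC − 0.2 − V_E)/R_C = (12.8 − 2.57)/3.3 = 3.1 mA.
Check: I_B = (3.5 − 2.57)/27 = 0.0344 mA, and β·I_B = 3.44 mA > I_C, confirming saturation.

saturation; I_C ≈ 3.1 mA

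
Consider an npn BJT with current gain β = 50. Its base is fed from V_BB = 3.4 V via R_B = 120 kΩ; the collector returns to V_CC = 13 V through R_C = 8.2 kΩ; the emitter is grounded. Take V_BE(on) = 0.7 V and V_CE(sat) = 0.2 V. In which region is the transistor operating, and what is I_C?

Assume active. Base-emitter loop: I_B = (V_BB − V_BE)/R_B = (3.4 − 0.7)/120 = 0.0225 mA.
I_C = β·I_B = 50×0.0225 = 1.13 mA.
V_CE = V_CC − I_C·R_C = 13 − 1.13×8.2 = 3.77 V > V_CE(sat), so the active-region assumption holds.

active; I_C ≈ 1.1 mA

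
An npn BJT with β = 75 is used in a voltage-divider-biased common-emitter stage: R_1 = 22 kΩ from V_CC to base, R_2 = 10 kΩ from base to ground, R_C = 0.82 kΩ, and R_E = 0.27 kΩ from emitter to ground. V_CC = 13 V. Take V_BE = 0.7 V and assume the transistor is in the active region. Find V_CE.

V_CE ≈ 2.9 V

Thevenize the base divider: V_Th = V_CC·R_2/(R_1+R_2) = 13×10/32 = 4.06 V, R_Th = R_1‖R_2 = 6.88 kΩ.
Base-emitter loop: V_Th = I_B·R_Th + V_BE + (β+1)I_B·R_E, so I_B = (4.06 − 0.7) / (6.88 + 76×0.27) = 0.123 mA.
I_C = β·I_B = 75×0.123 = 9.21 mA, and I_E = (β+1)I_B = 9.33 mA.
V_CE = V_CC − I_C·R_C − I_E·R_E = 13 − 9.21×0.82 − 9.33×0.27 = 2.93 V.
V_CE = 2.93 V > 0.2 V confirms active-region operation.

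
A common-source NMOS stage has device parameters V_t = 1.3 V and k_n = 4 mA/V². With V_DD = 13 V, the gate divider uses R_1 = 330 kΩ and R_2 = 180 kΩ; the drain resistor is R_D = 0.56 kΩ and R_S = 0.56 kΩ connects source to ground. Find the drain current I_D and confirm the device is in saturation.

V_G = V_DD·R_2/(R_1+R_2) = 13×180/510 = 4.59 V.
Assume saturation: I_D = (k_n/2)(V_GS − V_t)² with V_GS = V_G − I_D·R_S = 4.59 − 0.56·I_D.
Substituting gives 0.627·I_D² − 8.37·I_D + 21.6 = 0, with roots I_D = 3.51 or 9.83 mA.
The root I_D = 9.83 mA gives V_GS = -0.917 V ≤ V_t, so take I_D = 3.51 mA.
Then V_GS = 2.62 V and V_DS = V_DD − I_D(R_D+R_S) = 13 − 3.51×1.12 = 9.07 V.
Saturation requires V_DS ≥ V_GS − V_t = 1.32 V; 9.07 ≥ 1.32 ✓.

I_D ≈ 3.5 mA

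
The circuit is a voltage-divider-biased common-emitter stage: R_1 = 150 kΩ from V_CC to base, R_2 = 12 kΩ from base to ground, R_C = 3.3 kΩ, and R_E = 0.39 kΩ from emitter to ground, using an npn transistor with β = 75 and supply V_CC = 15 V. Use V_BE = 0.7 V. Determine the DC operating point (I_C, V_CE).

Thevenize the base divider: V_Th = V_CC·R_2/(R_1+R_2) = 15×12/162 = 1.11 V, R_Th = R_1‖R_2 = 11.1 kΩ.
Base-emitter loop: V_Th = I_B·R_Th + V_BE + (β+1)I_B·R_E, so I_B = (1.11 − 0.7) / (11.1 + 76×0.39) = 0.0101 mA.
I_C = β·I_B = 75×0.0101 = 0.757 mA, and I_E = (β+1)I_B = 0.767 mA.
V_CE = V_CC − I_C·R_C − I_E·R_E = 15 − 0.757×3.3 − 0.767×0.39 = 12.2 V.
V_CE = 12.2 V > 0.2 V confirms active-region operation.

I_C ≈ 0.76 mA, V_CE ≈ 12 V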